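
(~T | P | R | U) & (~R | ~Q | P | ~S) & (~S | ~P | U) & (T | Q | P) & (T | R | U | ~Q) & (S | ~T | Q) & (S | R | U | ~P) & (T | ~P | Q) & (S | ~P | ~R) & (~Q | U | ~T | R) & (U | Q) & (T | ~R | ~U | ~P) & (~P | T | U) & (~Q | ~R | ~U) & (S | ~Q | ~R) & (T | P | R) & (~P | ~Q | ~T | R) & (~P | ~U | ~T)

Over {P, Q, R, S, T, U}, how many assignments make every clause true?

There are 2^6 = 64 truth assignments over (P, Q, R, S, T, U).
Split on S. With S = 1, the clauses containing S are satisfied and ~S drops from the rest; 4 of the 2^5 = 32 assignments to the other variables satisfy what remains.
With S = 0, by the same count on the reduced clause set, 2 assignments work.
(One model: P=F, Q=F, R=F, S=T, T=T, U=T.)
Total: 4 + 2 = 6.

6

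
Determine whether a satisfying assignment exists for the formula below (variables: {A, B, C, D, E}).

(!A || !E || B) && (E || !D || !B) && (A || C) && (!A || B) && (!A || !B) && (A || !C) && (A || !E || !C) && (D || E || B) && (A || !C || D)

Case A = true:
From the singleton clause (B), B = true.
But (!B) is also a unit clause — contradiction.
Backtrack on A: now try A = false.
From the singleton clause (C), C = true.
But (!C) is also a unit clause — contradiction.
Either choice for A ends in contradiction.
No assignment satisfies every clause.

No, unsatisfiable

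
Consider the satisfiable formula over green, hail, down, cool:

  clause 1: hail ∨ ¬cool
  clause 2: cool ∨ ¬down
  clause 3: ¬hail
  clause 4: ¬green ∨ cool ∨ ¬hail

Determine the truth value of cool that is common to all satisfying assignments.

False

Suppose cool = True.
The clause (hail) is unit, so hail = True.
That conflicts with the unit clause (¬hail).
So every satisfying assignment has cool = False.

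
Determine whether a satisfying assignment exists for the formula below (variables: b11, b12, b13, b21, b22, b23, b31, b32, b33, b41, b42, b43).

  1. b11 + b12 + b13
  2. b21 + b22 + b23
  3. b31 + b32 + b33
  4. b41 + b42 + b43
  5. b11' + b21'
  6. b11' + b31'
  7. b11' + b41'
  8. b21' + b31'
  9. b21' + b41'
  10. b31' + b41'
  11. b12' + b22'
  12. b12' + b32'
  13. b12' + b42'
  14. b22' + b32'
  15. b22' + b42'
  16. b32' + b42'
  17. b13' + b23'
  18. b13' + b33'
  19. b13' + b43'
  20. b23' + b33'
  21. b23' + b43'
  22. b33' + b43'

No, unsatisfiable

Suppose b11 = 0.
Suppose b12 = 1.
Unit clause (b22') forces b22 = 0.
Unit clause (b32') forces b32 = 0.
Unit clause (b42') forces b42 = 0.
Suppose b21 = 1.
Unit clause (b31') forces b31 = 0.
Unit clause (b33) forces b33 = 1.
Unit clause (b41') forces b41 = 0.
Unit clause (b43) forces b43 = 1.
That conflicts with the unit clause (b43').
So b21 must be the other value — set b21 = 0.
Unit clause (b23) forces b23 = 1.
Unit clause (b13') forces b13 = 0.
Unit clause (b33') forces b33 = 0.
Unit clause (b31) forces b31 = 1.
Unit clause (b41') forces b41 = 0.
Unit clause (b43) forces b43 = 1.
That conflicts with the unit clause (b43').
Either choice for b21 ends in contradiction.
So b12 must be the other value — set b12 = 0.
Unit clause (b13) forces b13 = 1.
Unit clause (b23') forces b23 = 0.
Unit clause (b33') forces b33 = 0.
Unit clause (b43') forces b43 = 0.
Suppose b21 = 1.
Unit clause (b31') forces b31 = 0.
Unit clause (b32) forces b32 = 1.
Unit clause (b41') forces b41 = 0.
Unit clause (b42) forces b42 = 1.
That conflicts with the unit clause (b42').
So b21 must be the other value — set b21 = 0.
Unit clause (b22) forces b22 = 1.
Unit clause (b32') forces b32 = 0.
Unit clause (b31) forces b31 = 1.
Unit clause (b41') forces b41 = 0.
Unit clause (b42) forces b42 = 1.
That conflicts with the unit clause (b42').
Either choice for b21 ends in contradiction.
Either choice for b12 ends in contradiction.
So b11 must be the other value — set b11 = 1.
Unit clause (b21') forces b21 = 0.
Unit clause (b31') forces b31 = 0.
Unit clause (b41') forces b41 = 0.
Suppose b22 = 1.
Unit clause (b12') forces b12 = 0.
Unit clause (b32') forces b32 = 0.
Unit clause (b33) forces b33 = 1.
Unit clause (b42') forces b42 = 0.
Unit clause (b43) forces b43 = 1.
That conflicts with the unit clause (b43').
So b22 must be the other value — set b22 = 0.
Unit clause (b23) forces b23 = 1.
Unit clause (b13') forces b13 = 0.
Unit clause (b33') forces b33 = 0.
Unit clause (b32) forces b32 = 1.
Unit clause (b12') forces b12 = 0.
Unit clause (b42') forces b42 = 0.
Unit clause (b43) forces b43 = 1.
That conflicts with the unit clause (b43').
Either choice for b22 ends in contradiction.
Either choice for b11 ends in contradiction.
No assignment satisfies every clause.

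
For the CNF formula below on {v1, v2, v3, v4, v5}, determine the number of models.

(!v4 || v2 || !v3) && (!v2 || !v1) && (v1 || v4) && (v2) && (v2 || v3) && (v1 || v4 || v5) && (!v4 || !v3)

2

There are 2^5 = 32 truth assignments over (v1, v2, v3, v4, v5).
Split on v3. With v3 = true, the clauses containing v3 are satisfied and !v3 drops from the rest; 0 of the 2^4 = 16 assignments to the other variables satisfy what remains.
With v3 = false, by the same count on the reduced clause set, 2 assignments work.
Total: 0 + 2 = 2.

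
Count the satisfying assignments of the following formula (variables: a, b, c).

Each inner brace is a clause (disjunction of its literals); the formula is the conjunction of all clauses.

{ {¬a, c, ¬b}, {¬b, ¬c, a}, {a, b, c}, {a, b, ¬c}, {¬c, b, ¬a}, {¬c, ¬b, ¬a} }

There are 2^3 = 8 truth assignments over (a, b, c).
Check each against the 6 clauses (columns in the order a, b, c):
  F F F  ✗ fails (a ∨ b ∨ c)
  F F T  ✗ fails (a ∨ b ∨ ¬c)
  F T F  ✓ satisfies all
  F T T  ✗ fails (¬b ∨ ¬c ∨ a)
  T F F  ✓ satisfies all
  T F T  ✗ fails (¬c ∨ b ∨ ¬a)
  T T F  ✗ fails (¬a ∨ c ∨ ¬b)
  T T T  ✗ fails (¬c ∨ ¬b ∨ ¬a)
2 of the 8 rows are models.

2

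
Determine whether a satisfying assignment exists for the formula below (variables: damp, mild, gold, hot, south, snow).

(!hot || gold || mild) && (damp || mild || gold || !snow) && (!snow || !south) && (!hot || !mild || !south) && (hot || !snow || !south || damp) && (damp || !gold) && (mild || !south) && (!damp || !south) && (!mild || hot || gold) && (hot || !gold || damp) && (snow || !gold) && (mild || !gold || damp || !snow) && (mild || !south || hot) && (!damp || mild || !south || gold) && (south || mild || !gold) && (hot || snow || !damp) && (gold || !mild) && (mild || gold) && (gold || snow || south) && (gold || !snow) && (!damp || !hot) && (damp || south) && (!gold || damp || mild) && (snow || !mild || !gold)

Try snow = true.
Unit clause (!south) forces south = false.
Unit clause (gold) forces gold = true.
Unit clause (damp) forces damp = true.
Unit clause (mild) forces mild = true.
Unit clause (!hot) forces hot = false.
This assignment satisfies each clause.
A satisfying assignment: damp=true; mild=true; gold=true; hot=false; south=false; snow=true.

Yes, satisfiable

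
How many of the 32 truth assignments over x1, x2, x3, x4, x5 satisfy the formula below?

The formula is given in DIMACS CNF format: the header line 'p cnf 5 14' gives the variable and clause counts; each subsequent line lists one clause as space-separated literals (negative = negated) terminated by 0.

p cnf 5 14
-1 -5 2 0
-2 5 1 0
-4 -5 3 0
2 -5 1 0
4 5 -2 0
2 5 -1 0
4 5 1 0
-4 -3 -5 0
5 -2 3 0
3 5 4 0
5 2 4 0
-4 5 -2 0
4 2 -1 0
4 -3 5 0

6

There are 2^5 = 32 truth assignments over (x1, x2, x3, x4, x5).
Split on x4. With x4 = True, the clauses containing x4 are satisfied and ¬x4 drops from the rest; 2 of the 2^4 = 16 assignments to the other variables satisfy what remains.
With x4 = False, by the same count on the reduced clause set, 4 assignments work.
(One model: x1=F, x2=F, x3=F, x4=T, x5=F.)
Total: 2 + 4 = 6.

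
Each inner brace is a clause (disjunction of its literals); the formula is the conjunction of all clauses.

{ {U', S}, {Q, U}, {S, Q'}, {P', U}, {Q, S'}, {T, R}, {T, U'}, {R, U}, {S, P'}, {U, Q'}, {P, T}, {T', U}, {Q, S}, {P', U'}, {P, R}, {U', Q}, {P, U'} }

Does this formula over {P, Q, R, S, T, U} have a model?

Unsatisfiable

Case U = 0:
The clause (Q) is unit, so Q = 1.
But (Q') is also a unit clause — contradiction.
Backtrack on U: now try U = 1.
The clause (S) is unit, so S = 1.
The clause (Q) is unit, so Q = 1.
The clause (T) is unit, so T = 1.
The clause (P') is unit, so P = 0.
But (P) is also a unit clause — contradiction.
Neither U = 1 nor U = 0 works.
No assignment satisfies every clause.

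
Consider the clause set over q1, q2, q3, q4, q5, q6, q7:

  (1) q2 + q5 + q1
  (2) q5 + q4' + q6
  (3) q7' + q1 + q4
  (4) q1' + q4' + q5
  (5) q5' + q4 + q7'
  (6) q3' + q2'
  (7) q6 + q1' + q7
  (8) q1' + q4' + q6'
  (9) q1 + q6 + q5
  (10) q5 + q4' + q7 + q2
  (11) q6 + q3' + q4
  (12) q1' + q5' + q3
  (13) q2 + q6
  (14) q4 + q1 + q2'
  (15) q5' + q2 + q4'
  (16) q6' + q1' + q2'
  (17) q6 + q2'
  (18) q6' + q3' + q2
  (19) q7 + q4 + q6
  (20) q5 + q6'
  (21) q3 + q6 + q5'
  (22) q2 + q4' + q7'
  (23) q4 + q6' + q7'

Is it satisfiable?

Yes, satisfiable

Branch on q3: set q3 = 0.
Branch on q1: set q1 = 0.
Branch on q2: set q2 = 1.
From the singleton clause (q4), q4 = 1.
From the singleton clause (q6), q6 = 1.
From the singleton clause (q5), q5 = 1.
All clauses hold; q7 can take either value.
A satisfying assignment: q1 ↦ 0, q2 ↦ 1, q3 ↦ 0, q4 ↦ 1, q5 ↦ 1, q6 ↦ 1, q7 ↦ 0.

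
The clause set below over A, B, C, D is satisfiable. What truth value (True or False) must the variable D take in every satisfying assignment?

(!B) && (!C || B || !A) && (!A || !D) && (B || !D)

False

Suppose D = true.
The clause (!B) is unit, so B = false.
Now (B) is unsatisfied and unit — conflict.
So every satisfying assignment has D = False.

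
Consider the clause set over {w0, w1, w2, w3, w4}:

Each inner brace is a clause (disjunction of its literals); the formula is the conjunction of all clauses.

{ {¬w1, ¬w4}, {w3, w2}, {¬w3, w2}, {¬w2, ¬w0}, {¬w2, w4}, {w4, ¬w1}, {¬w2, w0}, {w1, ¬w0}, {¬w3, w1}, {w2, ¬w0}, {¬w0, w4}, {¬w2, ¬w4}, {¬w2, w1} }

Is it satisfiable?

No, unsatisfiable

Case w1 = False:
Unit clause (¬w0) forces w0 = False.
Unit clause (¬w2) forces w2 = False.
Unit clause (w3) forces w3 = True.
But (¬w3) is also a unit clause — contradiction.
Backtrack on w1: now try w1 = True.
Unit clause (¬w4) forces w4 = False.
But (w4) is also a unit clause — contradiction.
Both values of w1 lead to a conflict.
No assignment satisfies every clause.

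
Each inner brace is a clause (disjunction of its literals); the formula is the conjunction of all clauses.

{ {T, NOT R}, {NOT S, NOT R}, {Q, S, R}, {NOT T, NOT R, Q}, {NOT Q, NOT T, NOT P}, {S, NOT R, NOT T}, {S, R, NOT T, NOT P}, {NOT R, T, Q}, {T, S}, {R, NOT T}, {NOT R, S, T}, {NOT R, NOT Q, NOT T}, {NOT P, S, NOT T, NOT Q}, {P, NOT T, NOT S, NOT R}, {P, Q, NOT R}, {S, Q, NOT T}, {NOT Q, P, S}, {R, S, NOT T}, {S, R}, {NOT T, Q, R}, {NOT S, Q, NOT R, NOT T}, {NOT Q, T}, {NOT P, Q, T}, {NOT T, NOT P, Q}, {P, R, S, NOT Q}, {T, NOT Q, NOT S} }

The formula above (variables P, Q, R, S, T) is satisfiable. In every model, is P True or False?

Suppose P = true.
Case T = true:
(NOT Q) alone gives Q = false.
That conflicts with the unit clause (Q).
So T must be the other value — set T = false.
(NOT R) alone gives R = false.
(S) alone gives S = true.
(NOT Q) alone gives Q = false.
That conflicts with the unit clause (Q).
Either choice for T ends in contradiction.
So every satisfying assignment has P = False.

False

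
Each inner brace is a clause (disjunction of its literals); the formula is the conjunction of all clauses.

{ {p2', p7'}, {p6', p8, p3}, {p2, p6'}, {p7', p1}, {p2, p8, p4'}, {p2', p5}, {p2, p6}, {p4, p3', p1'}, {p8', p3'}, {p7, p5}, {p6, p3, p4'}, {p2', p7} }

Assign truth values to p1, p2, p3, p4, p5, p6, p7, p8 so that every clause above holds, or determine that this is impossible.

UNSATISFIABLE

Case p2 = 0:
The clause (p6') is unit, so p6 = 0.
That conflicts with the unit clause (p6).
That branch fails; take p2 = 1 instead.
The clause (p7') is unit, so p7 = 0.
That conflicts with the unit clause (p7).
Either choice for p2 ends in contradiction.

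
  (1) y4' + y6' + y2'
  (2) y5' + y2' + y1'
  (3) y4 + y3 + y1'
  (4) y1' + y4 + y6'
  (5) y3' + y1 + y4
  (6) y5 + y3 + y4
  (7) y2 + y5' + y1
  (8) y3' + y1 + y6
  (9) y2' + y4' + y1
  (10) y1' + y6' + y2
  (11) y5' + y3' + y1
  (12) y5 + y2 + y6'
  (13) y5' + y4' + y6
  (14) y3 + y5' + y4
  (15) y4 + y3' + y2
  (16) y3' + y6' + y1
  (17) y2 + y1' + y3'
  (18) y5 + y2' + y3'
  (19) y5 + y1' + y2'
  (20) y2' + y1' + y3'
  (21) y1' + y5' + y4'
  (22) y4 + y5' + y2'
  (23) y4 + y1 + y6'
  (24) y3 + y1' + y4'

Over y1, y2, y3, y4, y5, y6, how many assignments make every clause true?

1

There are 2^6 = 64 truth assignments over (y1, y2, y3, y4, y5, y6).
Split on y1. With y1 = 1, the clauses containing y1 are satisfied and y1' drops from the rest; 0 of the 2^5 = 32 assignments to the other variables satisfy what remains.
With y1 = 0, by the same count on the reduced clause set, 1 assignment works.
(One model: y1=F, y2=F, y3=F, y4=T, y5=F, y6=F.)
Total: 0 + 1 = 1.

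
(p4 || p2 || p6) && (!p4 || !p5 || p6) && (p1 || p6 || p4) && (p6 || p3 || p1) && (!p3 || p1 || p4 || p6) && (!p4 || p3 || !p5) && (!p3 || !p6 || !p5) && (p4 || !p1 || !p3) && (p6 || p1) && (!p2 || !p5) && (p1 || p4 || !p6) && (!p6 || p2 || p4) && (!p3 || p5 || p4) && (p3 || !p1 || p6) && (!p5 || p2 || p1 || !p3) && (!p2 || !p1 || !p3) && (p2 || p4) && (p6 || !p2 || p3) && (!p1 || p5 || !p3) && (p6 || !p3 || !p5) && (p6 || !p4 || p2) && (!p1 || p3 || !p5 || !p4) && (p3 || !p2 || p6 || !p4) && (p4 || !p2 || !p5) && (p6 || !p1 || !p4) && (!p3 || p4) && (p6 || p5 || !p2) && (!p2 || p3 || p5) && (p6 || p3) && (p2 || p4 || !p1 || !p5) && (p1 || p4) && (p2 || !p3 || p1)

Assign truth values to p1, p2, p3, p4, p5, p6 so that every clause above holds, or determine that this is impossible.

Branch on p6: set p6 = true.
Branch on p3: set p3 = true.
(!p5) alone gives p5 = false.
(p4) alone gives p4 = true.
(!p1) alone gives p1 = false.
(p2) alone gives p2 = true.
This assignment satisfies each clause.

p1=false, p2=true, p3=true, p4=true, p5=false, p6=true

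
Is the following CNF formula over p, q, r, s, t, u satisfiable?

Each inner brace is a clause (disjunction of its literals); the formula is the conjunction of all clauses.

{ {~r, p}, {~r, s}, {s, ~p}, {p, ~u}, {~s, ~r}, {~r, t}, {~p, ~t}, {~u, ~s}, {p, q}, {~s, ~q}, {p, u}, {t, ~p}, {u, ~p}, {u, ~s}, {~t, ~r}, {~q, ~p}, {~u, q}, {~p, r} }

No

Suppose r = 0.
(~p) alone gives p = 0.
(~u) alone gives u = 0.
That conflicts with the unit clause (u).
That branch fails; take r = 1 instead.
(p) alone gives p = 1.
(s) alone gives s = 1.
That conflicts with the unit clause (~s).
Either choice for r ends in contradiction.
No assignment satisfies every clause.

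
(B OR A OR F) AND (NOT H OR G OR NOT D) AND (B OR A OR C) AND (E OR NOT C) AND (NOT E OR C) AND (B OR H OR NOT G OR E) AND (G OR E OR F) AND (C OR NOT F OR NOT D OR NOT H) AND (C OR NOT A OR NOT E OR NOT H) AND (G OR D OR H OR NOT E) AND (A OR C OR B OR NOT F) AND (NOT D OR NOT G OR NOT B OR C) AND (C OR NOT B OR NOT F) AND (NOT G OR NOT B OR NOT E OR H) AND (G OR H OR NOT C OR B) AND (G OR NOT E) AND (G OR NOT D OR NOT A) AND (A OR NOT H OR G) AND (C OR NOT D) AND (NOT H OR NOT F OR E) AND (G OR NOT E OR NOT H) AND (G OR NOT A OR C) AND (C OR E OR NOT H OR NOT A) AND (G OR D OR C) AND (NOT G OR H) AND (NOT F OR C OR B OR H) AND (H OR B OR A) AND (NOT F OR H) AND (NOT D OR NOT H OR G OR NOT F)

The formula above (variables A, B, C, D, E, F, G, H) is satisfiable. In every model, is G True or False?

True

Suppose G = false.
(NOT E) alone gives E = false.
(NOT C) alone gives C = false.
(F) alone gives F = true.
(NOT B) alone gives B = false.
(A) alone gives A = true.
Now (NOT A) is unsatisfied and unit — conflict.
So every satisfying assignment has G = True.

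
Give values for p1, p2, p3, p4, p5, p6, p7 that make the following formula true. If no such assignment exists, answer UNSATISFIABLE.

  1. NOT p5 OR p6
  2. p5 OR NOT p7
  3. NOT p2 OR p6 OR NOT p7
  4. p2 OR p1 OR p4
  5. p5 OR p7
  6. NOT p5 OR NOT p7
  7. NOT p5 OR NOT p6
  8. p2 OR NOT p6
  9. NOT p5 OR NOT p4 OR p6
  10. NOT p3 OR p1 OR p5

UNSATISFIABLE

Case p5 = false:
(NOT p7) alone gives p7 = false.
But (p7) is also a unit clause — contradiction.
That branch fails; take p5 = true instead.
(p6) alone gives p6 = true.
But (NOT p6) is also a unit clause — contradiction.
Both values of p5 lead to a conflict.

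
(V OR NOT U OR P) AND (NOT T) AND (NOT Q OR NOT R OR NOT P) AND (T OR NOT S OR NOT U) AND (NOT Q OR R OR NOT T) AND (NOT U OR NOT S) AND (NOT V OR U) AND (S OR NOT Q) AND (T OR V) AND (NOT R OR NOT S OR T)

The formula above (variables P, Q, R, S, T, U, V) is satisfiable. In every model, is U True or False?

Suppose U = false.
From the singleton clause (NOT T), T = false.
From the singleton clause (NOT V), V = false.
Now (V) is unsatisfied and unit — conflict.
So every satisfying assignment has U = True.

True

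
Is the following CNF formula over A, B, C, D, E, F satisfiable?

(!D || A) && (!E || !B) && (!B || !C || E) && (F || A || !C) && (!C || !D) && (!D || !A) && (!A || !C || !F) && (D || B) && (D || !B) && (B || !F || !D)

Branch on D: set D = false.
Unit clause (B) forces B = true.
That conflicts with the unit clause (!B).
So D must be the other value — set D = true.
Unit clause (A) forces A = true.
That conflicts with the unit clause (!A).
Either choice for D ends in contradiction.
No assignment satisfies every clause.

No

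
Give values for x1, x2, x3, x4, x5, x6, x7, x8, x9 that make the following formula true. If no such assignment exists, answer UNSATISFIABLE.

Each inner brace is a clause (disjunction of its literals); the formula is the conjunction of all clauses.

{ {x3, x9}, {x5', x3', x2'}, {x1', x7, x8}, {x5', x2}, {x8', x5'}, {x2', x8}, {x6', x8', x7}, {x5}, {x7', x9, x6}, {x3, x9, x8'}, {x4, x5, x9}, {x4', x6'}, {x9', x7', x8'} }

UNSATISFIABLE

From the singleton clause (x5), x5 = 1.
From the singleton clause (x2), x2 = 1.
From the singleton clause (x3'), x3 = 0.
From the singleton clause (x9), x9 = 1.
From the singleton clause (x8'), x8 = 0.
But (x8) is also a unit clause — contradiction.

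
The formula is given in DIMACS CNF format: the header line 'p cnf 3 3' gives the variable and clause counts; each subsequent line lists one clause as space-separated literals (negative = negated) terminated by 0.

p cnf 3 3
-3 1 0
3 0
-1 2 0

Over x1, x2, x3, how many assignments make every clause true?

There are 2^3 = 8 truth assignments over (x1, x2, x3).
Check each against the 3 clauses (columns in the order x1, x2, x3):
  F F F  ✗ fails (x3)
  F F T  ✗ fails (¬x3 ∨ x1)
  F T F  ✗ fails (x3)
  F T T  ✗ fails (¬x3 ∨ x1)
  T F F  ✗ fails (x3)
  T F T  ✗ fails (¬x1 ∨ x2)
  T T F  ✗ fails (x3)
  T T T  ✓ satisfies all
1 of the 8 rows is a model.

1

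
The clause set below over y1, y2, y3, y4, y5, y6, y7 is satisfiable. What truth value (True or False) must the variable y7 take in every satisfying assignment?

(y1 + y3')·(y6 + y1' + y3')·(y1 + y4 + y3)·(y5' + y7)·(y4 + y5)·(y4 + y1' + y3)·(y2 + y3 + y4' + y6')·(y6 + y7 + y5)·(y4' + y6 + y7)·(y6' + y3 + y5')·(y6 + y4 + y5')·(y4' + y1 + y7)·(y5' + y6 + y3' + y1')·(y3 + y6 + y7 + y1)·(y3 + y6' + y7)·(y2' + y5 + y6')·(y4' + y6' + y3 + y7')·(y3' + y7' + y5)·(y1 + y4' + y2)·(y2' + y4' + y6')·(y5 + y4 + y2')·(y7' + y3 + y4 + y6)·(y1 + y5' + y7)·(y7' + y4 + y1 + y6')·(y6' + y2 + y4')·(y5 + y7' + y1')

True

Suppose y7 = 0.
From the singleton clause (y5'), y5 = 0.
From the singleton clause (y4), y4 = 1.
From the singleton clause (y6), y6 = 1.
From the singleton clause (y1), y1 = 1.
From the singleton clause (y3), y3 = 1.
From the singleton clause (y2'), y2 = 0.
Now (y2) is unsatisfied and unit — conflict.
So every satisfying assignment has y7 = True.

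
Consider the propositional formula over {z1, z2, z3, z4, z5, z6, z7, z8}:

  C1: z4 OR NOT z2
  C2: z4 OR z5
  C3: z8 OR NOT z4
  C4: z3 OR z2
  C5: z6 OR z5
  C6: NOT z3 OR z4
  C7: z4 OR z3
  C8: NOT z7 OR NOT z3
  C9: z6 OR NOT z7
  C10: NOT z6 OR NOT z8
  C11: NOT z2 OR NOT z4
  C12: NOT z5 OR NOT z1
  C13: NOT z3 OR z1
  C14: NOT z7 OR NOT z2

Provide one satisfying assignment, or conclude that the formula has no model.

Suppose z4 = true.
From the singleton clause (z8), z8 = true.
From the singleton clause (NOT z6), z6 = false.
From the singleton clause (z5), z5 = true.
From the singleton clause (NOT z7), z7 = false.
From the singleton clause (NOT z2), z2 = false.
From the singleton clause (z3), z3 = true.
From the singleton clause (NOT z1), z1 = false.
But (z1) is also a unit clause — contradiction.
So z4 must be the other value — set z4 = false.
From the singleton clause (NOT z2), z2 = false.
From the singleton clause (z5), z5 = true.
From the singleton clause (z3), z3 = true.
But (NOT z3) is also a unit clause — contradiction.
Both values of z4 lead to a conflict.

UNSATISFIABLE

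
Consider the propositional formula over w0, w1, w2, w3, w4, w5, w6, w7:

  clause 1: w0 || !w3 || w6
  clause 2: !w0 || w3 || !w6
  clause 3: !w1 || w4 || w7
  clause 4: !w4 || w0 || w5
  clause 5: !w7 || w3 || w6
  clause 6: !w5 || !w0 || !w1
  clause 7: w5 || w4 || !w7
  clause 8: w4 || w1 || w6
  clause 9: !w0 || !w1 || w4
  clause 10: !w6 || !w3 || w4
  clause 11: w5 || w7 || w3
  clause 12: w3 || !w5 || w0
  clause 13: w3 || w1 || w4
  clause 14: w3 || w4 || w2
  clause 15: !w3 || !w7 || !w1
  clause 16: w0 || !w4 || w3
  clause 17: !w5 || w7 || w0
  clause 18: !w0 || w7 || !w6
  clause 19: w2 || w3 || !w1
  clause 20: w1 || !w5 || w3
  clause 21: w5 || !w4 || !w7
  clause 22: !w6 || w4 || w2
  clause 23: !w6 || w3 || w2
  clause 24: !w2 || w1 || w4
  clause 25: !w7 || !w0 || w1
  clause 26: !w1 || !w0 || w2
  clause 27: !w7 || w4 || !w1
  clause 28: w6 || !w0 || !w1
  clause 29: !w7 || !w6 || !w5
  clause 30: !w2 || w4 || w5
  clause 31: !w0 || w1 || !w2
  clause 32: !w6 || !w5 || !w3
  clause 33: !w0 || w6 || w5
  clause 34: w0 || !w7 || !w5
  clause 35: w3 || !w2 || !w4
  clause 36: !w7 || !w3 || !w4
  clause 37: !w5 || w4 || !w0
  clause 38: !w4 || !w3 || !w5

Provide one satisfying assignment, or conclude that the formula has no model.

Branch on w0: set w0 = true.
Branch on w3: set w3 = true.
Branch on w5: set w5 = false.
Unit clause (w6) forces w6 = true.
Unit clause (w4) forces w4 = true.
Unit clause (w7) forces w7 = true.
But (!w7) is also a unit clause — contradiction.
Backtrack on w5: now try w5 = true.
Unit clause (!w1) forces w1 = false.
Unit clause (!w7) forces w7 = false.
Unit clause (!w6) forces w6 = false.
Unit clause (w4) forces w4 = true.
But (!w4) is also a unit clause — contradiction.
Both values of w5 lead to a conflict.
Backtrack on w3: now try w3 = false.
Unit clause (!w6) forces w6 = false.
Unit clause (!w7) forces w7 = false.
Unit clause (w5) forces w5 = true.
Unit clause (!w1) forces w1 = false.
But (w1) is also a unit clause — contradiction.
Both values of w3 lead to a conflict.
Backtrack on w0: now try w0 = false.
Branch on w3: set w3 = false.
Unit clause (!w5) forces w5 = false.
Unit clause (!w4) forces w4 = false.
Unit clause (!w7) forces w7 = false.
But (w7) is also a unit clause — contradiction.
Backtrack on w3: now try w3 = true.
Unit clause (w6) forces w6 = true.
Unit clause (w4) forces w4 = true.
Unit clause (w5) forces w5 = true.
But (!w5) is also a unit clause — contradiction.
Both values of w3 lead to a conflict.
Both values of w0 lead to a conflict.

UNSATISFIABLE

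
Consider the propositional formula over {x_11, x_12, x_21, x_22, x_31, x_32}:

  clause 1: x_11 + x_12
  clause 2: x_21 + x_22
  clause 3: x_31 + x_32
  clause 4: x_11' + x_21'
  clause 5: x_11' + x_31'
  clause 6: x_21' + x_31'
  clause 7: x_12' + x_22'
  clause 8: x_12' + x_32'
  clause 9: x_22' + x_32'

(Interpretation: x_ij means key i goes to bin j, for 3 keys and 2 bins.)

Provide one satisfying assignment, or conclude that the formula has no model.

UNSATISFIABLE

Case x_11 = 1:
Unit clause (x_21') forces x_21 = 0.
Unit clause (x_22) forces x_22 = 1.
Unit clause (x_31') forces x_31 = 0.
Unit clause (x_32) forces x_32 = 1.
Now (x_32') is unsatisfied and unit — conflict.
That branch fails; take x_11 = 0 instead.
Unit clause (x_12) forces x_12 = 1.
Unit clause (x_22') forces x_22 = 0.
Unit clause (x_21) forces x_21 = 1.
Unit clause (x_31') forces x_31 = 0.
Unit clause (x_32) forces x_32 = 1.
Now (x_32') is unsatisfied and unit — conflict.
Both values of x_11 lead to a conflict.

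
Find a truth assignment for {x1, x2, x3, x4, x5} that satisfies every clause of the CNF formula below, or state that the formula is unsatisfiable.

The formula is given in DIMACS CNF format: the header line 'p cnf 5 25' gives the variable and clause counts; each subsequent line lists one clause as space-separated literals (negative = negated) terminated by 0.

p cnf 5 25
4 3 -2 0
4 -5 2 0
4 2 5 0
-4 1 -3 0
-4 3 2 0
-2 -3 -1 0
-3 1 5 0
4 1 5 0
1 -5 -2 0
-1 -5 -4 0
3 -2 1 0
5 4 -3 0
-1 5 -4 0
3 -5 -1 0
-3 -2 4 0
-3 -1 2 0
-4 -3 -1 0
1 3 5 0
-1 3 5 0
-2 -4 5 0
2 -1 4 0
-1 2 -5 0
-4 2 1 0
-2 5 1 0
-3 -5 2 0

UNSATISFIABLE

Case x4 = True:
Case x1 = True:
From the singleton clause (¬x5), x5 = False.
But (x5) is also a unit clause — contradiction.
Backtrack on x1: now try x1 = False.
From the singleton clause (¬x3), x3 = False.
From the singleton clause (x2), x2 = True.
But (¬x2) is also a unit clause — contradiction.
Either choice for x1 ends in contradiction.
Backtrack on x4: now try x4 = False.
Case x3 = True:
From the singleton clause (x5), x5 = True.
From the singleton clause (x2), x2 = True.
But (¬x2) is also a unit clause — contradiction.
Backtrack on x3: now try x3 = False.
From the singleton clause (¬x2), x2 = False.
From the singleton clause (¬x5), x5 = False.
But (x5) is also a unit clause — contradiction.
Either choice for x3 ends in contradiction.
Either choice for x4 ends in contradiction.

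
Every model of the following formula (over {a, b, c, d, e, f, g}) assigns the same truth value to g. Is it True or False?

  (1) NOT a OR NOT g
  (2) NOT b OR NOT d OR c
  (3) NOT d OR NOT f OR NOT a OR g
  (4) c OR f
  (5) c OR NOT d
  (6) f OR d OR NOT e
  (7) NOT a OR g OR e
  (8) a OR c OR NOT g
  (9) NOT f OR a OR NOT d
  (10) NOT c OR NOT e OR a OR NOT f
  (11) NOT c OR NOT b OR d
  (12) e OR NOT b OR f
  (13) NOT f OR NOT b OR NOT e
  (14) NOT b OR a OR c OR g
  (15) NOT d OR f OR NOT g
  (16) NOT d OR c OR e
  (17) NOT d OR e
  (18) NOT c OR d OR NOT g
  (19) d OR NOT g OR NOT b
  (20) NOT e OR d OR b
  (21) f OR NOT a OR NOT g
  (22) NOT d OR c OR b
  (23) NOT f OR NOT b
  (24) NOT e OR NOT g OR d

False

Suppose g = true.
The clause (NOT a) is unit, so a = false.
The clause (c) is unit, so c = true.
The clause (d) is unit, so d = true.
The clause (NOT f) is unit, so f = false.
But (f) is also a unit clause — contradiction.
So every satisfying assignment has g = False.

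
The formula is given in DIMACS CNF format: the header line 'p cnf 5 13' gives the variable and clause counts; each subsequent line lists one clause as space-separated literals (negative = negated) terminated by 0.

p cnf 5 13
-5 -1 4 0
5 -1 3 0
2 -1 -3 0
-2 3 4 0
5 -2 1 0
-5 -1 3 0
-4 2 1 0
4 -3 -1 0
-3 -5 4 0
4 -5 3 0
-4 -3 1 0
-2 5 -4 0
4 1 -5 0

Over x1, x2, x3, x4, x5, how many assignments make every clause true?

4

There are 2^5 = 32 truth assignments over (x1, x2, x3, x4, x5).
Split on x5. With x5 = True, the clauses containing x5 are satisfied and ¬x5 drops from the rest; 2 of the 2^4 = 16 assignments to the other variables satisfy what remains.
With x5 = False, by the same count on the reduced clause set, 2 assignments work.
(One model: x1=F, x2=F, x3=F, x4=F, x5=F.)
Total: 2 + 2 = 4.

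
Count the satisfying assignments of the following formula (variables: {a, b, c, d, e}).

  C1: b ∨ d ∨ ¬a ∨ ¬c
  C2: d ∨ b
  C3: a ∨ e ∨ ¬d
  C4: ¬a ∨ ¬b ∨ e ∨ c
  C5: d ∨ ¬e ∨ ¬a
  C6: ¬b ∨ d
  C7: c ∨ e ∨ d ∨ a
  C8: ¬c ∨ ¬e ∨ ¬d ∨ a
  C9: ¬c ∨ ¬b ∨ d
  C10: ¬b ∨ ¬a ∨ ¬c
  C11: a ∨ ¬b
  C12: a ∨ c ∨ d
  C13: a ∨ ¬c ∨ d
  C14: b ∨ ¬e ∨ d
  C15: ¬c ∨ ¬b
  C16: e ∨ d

There are 2^5 = 32 truth assignments over (a, b, c, d, e).
Split on c. With c = True, the clauses containing c are satisfied and ¬c drops from the rest; 2 of the 2^4 = 16 assignments to the other variables satisfy what remains.
With c = False, by the same count on the reduced clause set, 4 assignments work.
(One model: a=F, b=F, c=F, d=T, e=T.)
Total: 2 + 4 = 6.

6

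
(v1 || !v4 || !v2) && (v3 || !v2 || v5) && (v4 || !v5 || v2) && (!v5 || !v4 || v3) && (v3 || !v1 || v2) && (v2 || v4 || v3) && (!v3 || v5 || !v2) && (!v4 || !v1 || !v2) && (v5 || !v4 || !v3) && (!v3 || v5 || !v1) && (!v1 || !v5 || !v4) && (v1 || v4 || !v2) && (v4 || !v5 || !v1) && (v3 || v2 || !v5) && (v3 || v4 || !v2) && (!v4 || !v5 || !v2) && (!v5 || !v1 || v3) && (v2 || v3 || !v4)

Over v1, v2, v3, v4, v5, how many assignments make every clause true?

There are 2^5 = 32 truth assignments over (v1, v2, v3, v4, v5).
Split on v1. With v1 = true, the clauses containing v1 are satisfied and !v1 drops from the rest; 0 of the 2^4 = 16 assignments to the other variables satisfy what remains.
With v1 = false, by the same count on the reduced clause set, 2 assignments work.
Total: 0 + 2 = 2.

2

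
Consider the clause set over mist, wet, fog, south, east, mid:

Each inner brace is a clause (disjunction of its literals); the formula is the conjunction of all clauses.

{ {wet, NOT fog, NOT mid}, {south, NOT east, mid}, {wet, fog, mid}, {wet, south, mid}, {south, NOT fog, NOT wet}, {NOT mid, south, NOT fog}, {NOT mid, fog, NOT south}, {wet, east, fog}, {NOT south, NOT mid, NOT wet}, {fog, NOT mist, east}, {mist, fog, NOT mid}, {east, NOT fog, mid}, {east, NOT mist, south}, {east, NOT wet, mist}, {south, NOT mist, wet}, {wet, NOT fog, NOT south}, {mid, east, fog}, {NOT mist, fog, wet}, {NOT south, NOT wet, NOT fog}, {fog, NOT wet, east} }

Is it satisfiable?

Suppose wet = true.
Suppose south = true.
From the singleton clause (NOT mid), mid = false.
From the singleton clause (NOT fog), fog = false.
From the singleton clause (east), east = true.
No clause remains; mist is free.
A satisfying assignment: mist=true,  wet=true,  fog=false,  south=true,  east=true,  mid=false.

Yes, satisfiable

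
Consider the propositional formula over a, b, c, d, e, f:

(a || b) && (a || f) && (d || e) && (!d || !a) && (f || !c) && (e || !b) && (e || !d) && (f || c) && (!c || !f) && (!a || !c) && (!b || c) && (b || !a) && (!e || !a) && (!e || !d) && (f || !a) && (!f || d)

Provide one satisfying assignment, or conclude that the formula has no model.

UNSATISFIABLE

Try a = true.
Unit clause (!d) forces d = false.
Unit clause (e) forces e = true.
That conflicts with the unit clause (!e).
So a must be the other value — set a = false.
Unit clause (b) forces b = true.
Unit clause (f) forces f = true.
Unit clause (e) forces e = true.
Unit clause (!c) forces c = false.
That conflicts with the unit clause (c).
Both values of a lead to a conflict.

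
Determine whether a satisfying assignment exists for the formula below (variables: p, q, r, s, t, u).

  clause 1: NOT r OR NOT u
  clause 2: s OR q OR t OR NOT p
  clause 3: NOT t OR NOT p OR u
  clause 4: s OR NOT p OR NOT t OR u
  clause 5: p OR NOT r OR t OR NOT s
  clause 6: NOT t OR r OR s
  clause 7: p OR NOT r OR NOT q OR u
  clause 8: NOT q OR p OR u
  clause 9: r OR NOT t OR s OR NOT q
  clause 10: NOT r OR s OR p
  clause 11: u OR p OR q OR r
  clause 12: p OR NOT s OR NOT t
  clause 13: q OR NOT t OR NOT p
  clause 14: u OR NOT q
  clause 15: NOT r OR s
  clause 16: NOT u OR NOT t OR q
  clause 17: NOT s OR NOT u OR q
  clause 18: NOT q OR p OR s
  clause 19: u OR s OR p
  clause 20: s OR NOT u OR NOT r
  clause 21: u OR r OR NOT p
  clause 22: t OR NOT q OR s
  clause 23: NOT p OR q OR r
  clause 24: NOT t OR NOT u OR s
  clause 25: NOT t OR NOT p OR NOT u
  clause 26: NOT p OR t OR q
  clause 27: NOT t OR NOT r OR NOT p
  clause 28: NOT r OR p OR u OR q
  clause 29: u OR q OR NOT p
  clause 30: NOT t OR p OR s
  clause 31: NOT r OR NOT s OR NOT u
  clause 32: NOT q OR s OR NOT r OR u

Try r = false.
Try t = false.
Try u = true.
Try s = true.
Unit clause (q) forces q = true.
No clause remains; p is free.
A satisfying assignment: p ↦ false, q ↦ true, r ↦ false, s ↦ true, t ↦ false, u ↦ true.

Satisfiable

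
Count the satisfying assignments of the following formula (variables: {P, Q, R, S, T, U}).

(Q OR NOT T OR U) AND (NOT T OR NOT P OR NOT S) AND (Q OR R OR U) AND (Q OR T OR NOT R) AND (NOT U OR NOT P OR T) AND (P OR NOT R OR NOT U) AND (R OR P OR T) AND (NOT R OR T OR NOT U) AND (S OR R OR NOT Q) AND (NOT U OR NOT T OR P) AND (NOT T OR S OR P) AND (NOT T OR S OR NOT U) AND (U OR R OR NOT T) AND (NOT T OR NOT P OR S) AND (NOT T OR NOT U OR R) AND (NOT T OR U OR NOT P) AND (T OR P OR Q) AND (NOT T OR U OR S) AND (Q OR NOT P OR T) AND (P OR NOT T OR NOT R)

5

There are 2^6 = 64 truth assignments over (P, Q, R, S, T, U).
Split on P. With P = true, the clauses containing P are satisfied and NOT P drops from the rest; 3 of the 2^5 = 32 assignments to the other variables satisfy what remains.
With P = false, by the same count on the reduced clause set, 2 assignments work.
(One model: P=F, Q=T, R=T, S=F, T=F, U=F.)
Total: 3 + 2 = 5.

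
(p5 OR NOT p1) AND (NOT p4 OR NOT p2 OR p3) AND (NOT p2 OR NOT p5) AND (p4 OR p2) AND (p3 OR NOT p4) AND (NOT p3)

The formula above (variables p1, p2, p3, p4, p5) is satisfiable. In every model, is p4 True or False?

Suppose p4 = true.
(p3) alone gives p3 = true.
But (NOT p3) is also a unit clause — contradiction.
So every satisfying assignment has p4 = False.

False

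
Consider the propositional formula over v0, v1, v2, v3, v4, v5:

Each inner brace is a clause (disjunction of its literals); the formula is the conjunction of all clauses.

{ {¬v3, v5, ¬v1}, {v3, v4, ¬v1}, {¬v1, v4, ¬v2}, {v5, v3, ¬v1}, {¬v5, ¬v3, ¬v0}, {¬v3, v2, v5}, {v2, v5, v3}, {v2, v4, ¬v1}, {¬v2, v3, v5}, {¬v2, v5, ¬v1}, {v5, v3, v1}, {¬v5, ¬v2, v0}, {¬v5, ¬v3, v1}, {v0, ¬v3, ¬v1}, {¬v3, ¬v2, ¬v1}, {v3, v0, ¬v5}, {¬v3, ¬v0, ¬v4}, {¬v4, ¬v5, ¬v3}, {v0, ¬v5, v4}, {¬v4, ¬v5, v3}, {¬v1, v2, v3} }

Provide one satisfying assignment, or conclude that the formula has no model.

Try v3 = True.
Try v5 = False.
Unit clause (¬v1) forces v1 = False.
Unit clause (v2) forces v2 = True.
Try v0 = False.
No clause remains; v4 is free.

v0: False,  v1: False,  v2: True,  v3: True,  v4: True,  v5: False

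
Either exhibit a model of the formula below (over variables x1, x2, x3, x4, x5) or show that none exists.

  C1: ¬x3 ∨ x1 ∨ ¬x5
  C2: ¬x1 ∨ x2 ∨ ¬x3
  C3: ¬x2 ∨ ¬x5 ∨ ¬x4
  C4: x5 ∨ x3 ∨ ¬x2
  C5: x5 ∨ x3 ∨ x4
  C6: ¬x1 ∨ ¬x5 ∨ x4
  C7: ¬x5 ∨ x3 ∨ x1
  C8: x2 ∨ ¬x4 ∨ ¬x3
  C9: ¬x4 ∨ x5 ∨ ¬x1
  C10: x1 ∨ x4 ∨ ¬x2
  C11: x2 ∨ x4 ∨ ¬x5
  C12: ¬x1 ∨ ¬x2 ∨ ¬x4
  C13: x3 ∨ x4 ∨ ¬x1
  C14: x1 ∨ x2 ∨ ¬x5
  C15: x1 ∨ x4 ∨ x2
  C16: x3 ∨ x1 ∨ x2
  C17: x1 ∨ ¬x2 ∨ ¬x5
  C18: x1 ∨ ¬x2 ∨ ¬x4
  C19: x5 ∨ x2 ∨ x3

Case x3 = False:
Case x5 = True:
(x1) alone gives x1 = True.
(x4) alone gives x4 = True.
(¬x2) alone gives x2 = False.
All clauses are satisfied.

x1=True, x2=False, x3=False, x4=True, x5=True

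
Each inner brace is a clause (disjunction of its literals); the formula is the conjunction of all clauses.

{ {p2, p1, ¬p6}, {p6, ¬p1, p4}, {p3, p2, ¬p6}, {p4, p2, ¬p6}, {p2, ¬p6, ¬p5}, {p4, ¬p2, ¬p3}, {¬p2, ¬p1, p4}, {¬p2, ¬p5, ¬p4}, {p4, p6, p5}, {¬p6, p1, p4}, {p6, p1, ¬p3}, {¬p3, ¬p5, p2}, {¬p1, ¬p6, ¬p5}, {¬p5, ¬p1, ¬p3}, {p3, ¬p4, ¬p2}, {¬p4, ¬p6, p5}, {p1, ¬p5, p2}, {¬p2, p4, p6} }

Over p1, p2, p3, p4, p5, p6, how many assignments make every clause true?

5

There are 2^6 = 64 truth assignments over (p1, p2, p3, p4, p5, p6).
Split on p3. With p3 = True, the clauses containing p3 are satisfied and ¬p3 drops from the rest; 2 of the 2^5 = 32 assignments to the other variables satisfy what remains.
With p3 = False, by the same count on the reduced clause set, 3 assignments work.
(One model: p1=F, p2=F, p3=F, p4=T, p5=F, p6=F.)
Total: 2 + 3 = 5.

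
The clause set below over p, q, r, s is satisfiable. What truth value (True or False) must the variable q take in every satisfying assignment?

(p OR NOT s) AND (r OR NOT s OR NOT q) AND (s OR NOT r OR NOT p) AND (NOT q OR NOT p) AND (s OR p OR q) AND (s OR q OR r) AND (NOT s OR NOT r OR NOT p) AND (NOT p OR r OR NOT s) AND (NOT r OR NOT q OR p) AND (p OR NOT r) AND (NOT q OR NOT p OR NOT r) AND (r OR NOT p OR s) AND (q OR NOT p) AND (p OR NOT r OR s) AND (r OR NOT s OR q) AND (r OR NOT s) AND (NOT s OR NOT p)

Suppose q = false.
(NOT p) alone gives p = false.
(NOT s) alone gives s = false.
Now (s) is unsatisfied and unit — conflict.
So every satisfying assignment has q = True.

True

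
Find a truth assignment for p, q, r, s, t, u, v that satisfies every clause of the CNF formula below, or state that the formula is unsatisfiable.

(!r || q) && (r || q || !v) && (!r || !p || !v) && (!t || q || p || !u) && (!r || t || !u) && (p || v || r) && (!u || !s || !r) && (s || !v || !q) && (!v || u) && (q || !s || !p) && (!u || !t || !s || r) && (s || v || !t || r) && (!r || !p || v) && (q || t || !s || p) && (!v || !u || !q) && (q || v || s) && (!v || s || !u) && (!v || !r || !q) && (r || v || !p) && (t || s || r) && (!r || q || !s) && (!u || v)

p ↦ false,  q ↦ true,  r ↦ true,  s ↦ true,  t ↦ false,  u ↦ false,  v ↦ false

Branch on r: set r = true.
From the singleton clause (q), q = true.
From the singleton clause (!v), v = false.
From the singleton clause (!p), p = false.
From the singleton clause (!u), u = false.
No clause remains; s, t are free.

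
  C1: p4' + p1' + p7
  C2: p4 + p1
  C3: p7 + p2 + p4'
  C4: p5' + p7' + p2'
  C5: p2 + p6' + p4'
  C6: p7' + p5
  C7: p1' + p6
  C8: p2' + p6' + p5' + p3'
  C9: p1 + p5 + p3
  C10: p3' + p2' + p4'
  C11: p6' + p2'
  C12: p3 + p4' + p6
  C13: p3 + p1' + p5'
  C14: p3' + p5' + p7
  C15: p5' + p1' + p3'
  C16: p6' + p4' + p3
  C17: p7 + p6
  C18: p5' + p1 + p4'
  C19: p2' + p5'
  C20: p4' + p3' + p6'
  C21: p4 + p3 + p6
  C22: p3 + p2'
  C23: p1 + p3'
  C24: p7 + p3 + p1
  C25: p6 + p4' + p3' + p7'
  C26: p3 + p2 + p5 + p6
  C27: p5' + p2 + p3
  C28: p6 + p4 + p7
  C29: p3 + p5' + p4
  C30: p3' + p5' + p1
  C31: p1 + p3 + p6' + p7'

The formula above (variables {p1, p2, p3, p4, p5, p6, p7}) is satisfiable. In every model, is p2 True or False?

False

Suppose p2 = 1.
Unit clause (p6') forces p6 = 0.
Unit clause (p1') forces p1 = 0.
Unit clause (p4) forces p4 = 1.
Unit clause (p3') forces p3 = 0.
Now (p3) is unsatisfied and unit — conflict.
So every satisfying assignment has p2 = False.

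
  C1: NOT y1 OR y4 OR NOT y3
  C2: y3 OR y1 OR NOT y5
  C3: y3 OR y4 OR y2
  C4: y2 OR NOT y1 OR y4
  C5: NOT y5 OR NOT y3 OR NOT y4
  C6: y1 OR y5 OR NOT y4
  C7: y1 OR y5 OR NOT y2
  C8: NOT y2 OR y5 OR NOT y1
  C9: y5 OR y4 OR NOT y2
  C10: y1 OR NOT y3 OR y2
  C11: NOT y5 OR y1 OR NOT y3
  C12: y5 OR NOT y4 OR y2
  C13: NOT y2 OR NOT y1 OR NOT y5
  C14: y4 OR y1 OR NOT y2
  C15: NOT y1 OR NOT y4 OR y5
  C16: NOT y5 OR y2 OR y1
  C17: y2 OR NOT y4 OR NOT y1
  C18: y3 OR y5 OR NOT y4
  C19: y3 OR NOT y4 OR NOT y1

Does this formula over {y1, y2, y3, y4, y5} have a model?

Try y1 = false.
Try y3 = true.
(y2) alone gives y2 = true.
(y5) alone gives y5 = true.
But (NOT y5) is also a unit clause — contradiction.
That branch fails; take y3 = false instead.
(NOT y5) alone gives y5 = false.
(NOT y4) alone gives y4 = false.
(y2) alone gives y2 = true.
But (NOT y2) is also a unit clause — contradiction.
Both values of y3 lead to a conflict.
That branch fails; take y1 = true instead.
Try y4 = true.
(y5) alone gives y5 = true.
(NOT y3) alone gives y3 = false.
But (y3) is also a unit clause — contradiction.
That branch fails; take y4 = false instead.
(NOT y3) alone gives y3 = false.
(y2) alone gives y2 = true.
(y5) alone gives y5 = true.
But (NOT y5) is also a unit clause — contradiction.
Both values of y4 lead to a conflict.
Both values of y1 lead to a conflict.
No assignment satisfies every clause.

No, unsatisfiable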